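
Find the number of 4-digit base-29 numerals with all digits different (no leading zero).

The leading digit has 28 choices (anything but zero); the next has 28 (anything but the first), then 27, and so on, one fewer each time.
Total: 28 x 28 x 27 x 26.

Final answer: 550368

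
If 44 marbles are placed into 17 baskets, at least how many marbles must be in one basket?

By the pigeonhole principle: ceiling(44/17).

Final answer: 3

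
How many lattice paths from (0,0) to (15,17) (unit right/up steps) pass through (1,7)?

Paths (0,0)->(1,7): C(8,7) = 8.
Paths (1,7)->(15,17): C(24,10) = 1961256.
By multiplication principle: 8 x 1961256.

Final answer: 15690048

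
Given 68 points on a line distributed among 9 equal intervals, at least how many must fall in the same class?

By pigeonhole with 68 objects and 9 categories: ceiling(68/9).

Final answer: 8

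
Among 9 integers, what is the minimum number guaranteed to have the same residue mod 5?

There are 5 possible values for residue mod 5. With 9 integers and 5 categories, by pigeonhole: ceiling(9/5).

Final answer: 2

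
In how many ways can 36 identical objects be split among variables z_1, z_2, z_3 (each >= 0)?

Stars and bars with 36 stars and 2 bars:
C(36+3-1, 3-1) = C(38,2).

Final answer: C(38,2) = 703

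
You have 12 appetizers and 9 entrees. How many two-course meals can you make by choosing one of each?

By the multiplication principle: 12 x 9.

Final answer: 108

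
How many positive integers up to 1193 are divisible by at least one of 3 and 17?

Multiples of 3: 397. Multiples of 17: 70. Of both (lcm=51): 23.
By inclusion-exclusion: 397 + 70 - 23.

Final answer: 444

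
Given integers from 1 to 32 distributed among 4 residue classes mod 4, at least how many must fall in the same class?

By pigeonhole with 32 objects and 4 categories: ceiling(32/4).

Final answer: 8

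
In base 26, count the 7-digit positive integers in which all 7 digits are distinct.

First digit: 25 (nonzero). Second: 25 (not first). Third: 24, etc.
Total: 25 x 25 x 24 x 23 x 22 x 21 x 20.

Final answer: 3187800000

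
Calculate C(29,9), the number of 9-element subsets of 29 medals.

C(29,9) = 29!/(9! x 20!).

Final answer: \binom{29}{9} = 10015005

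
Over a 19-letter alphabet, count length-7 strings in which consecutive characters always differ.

First character: 19 choices. Each subsequent: 18 choices (must differ from the previous one).
Total: 19 x 18^6.

Final answer: 19 x 18^{6} = 646232256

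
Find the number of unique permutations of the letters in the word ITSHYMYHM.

Letters (H:2, I:1, M:2, S:1, T:1, Y:2). Total letters: 9.
Permutations = 9!/(2! x 2! x 2!).

Final answer: 45360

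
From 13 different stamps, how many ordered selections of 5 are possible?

P(13,5) = 13!/(13-5)! = 13!/8!.

Final answer: P(13,5) = 154440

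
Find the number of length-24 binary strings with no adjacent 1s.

A valid string ends in 0 (append to any length-(n-1) valid string) or in 01 (append to any length-(n-2) valid string), so a(n) = a(n-1) + a(n-2) with a(1)=2, a(2)=3.
Iterating the recurrence: a(1)=2, a(2)=3, a(3)=5, a(4)=8, a(5)=13, a(6)=21, a(7)=34, a(8)=55, a(9)=89, a(10)=144, a(11)=233, a(12)=377, a(13)=610, a(14)=987, a(15)=1597, a(16)=2584, a(17)=4181, a(18)=6765, a(19)=10946, a(20)=17711, a(21)=28657, a(22)=46368, a(23)=75025, a(24)=121393.

Final answer: 121393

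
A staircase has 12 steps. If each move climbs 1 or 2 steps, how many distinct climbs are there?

Let f(n) be the number of climbs. Removing the last move (1 or 2 steps) gives f(n) = f(n-1) + f(n-2); base cases f(1)=1, f(2)=2.
Building up term by term: f(1)=1, f(2)=2, f(3)=3, f(4)=5, f(5)=8, f(6)=13, f(7)=21, f(8)=34, f(9)=55, f(10)=89, f(11)=144, f(12)=233.

Final answer: 233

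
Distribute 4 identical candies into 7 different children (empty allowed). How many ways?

Stars and bars: C(n+k-1, k-1) = C(10,6).

Final answer: C(10,6) = 210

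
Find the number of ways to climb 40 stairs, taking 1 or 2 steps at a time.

Condition on the final move: it is a 1-step (f(n-1) ways to get there) or a 2-step (f(n-2) ways), so f(n) = f(n-1) + f(n-2), with f(1)=1, f(2)=2.
Computing successive values: f(1)=1, f(2)=2, f(3)=3, f(4)=5, f(5)=8, f(6)=13, f(7)=21, f(8)=34, f(9)=55, f(10)=89, f(11)=144, f(12)=233, f(13)=377, f(14)=610, f(15)=987, f(16)=1597, f(17)=2584, f(18)=4181, f(19)=6765, f(20)=10946, f(21)=17711, f(22)=28657, f(23)=46368, f(24)=75025, f(25)=121393, f(26)=196418, f(27)=317811, f(28)=514229, f(29)=832040, f(30)=1346269, f(31)=2178309, f(32)=3524578, f(33)=5702887, f(34)=9227465, f(35)=14930352, f(36)=24157817, f(37)=39088169, f(38)=63245986, f(39)=102334155, f(40)=165580141.

Final answer: 165580141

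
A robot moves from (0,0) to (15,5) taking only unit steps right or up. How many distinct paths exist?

Each path has 15 right steps and 5 up steps in some order (20 steps total).
Choose which 5 of the 20 steps are up: C(20,5).

Final answer: C(20,5) = 15504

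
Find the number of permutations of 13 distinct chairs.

The number of ways to arrange 13 distinct objects is 13!.

Final answer: 13! = 6227020800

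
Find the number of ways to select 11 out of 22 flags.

C(22,11) = 22!/(11! x 11!).

Final answer: \binom{22}{11} = 705432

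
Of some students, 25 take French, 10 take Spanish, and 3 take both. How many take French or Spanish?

|A union B| = |A| + |B| - |A intersect B| = 25 + 10 - 3.

Final answer: 32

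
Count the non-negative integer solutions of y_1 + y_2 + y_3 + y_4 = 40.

Stars and bars with 40 stars and 3 bars:
C(40+4-1, 4-1) = C(43,3).

Final answer: C(43,3) = 12341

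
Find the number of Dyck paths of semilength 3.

Total monotonic paths to (3,3): C(6,3) = 20.
By the reflection principle, paths that go above the diagonal number C(6,4) = 15.
Valid Dyck paths: 20 - 15.
(This is the Catalan number C_{3}.)

Final answer: C_{3} = 5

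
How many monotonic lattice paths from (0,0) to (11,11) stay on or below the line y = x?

Total monotonic paths to (11,11): C(22,11) = 705432.
A path is bad iff it touches y = x + 1; reflecting its initial segment maps bad paths bijectively onto all paths to (10,12), of which there are C(22,12) = 646646.
Valid Dyck paths: 705432 - 646646.
(Equivalently, C_{11} = C(22,11)/12 = 705432/12.)

Final answer: C_{11} = 58786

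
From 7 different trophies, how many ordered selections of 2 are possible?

P(7,2) = 7!/(7-2)! = 7!/5!.

Final answer: P(7,2) = 42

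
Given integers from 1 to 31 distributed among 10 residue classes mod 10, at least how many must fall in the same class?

By pigeonhole with 31 objects and 10 categories: ceiling(31/10).

Final answer: 4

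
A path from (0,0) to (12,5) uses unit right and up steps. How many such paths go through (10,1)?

Paths (0,0)->(10,1): C(11,1) = 11.
Paths (10,1)->(12,5): C(6,4) = 15.
By multiplication principle: 11 x 15.

Final answer: 165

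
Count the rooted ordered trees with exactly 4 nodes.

The structures are counted by the Catalan number C_n. Here n = 4 - 1 = 3.
C_n = (2n)!/(n!(n+1)!), so C_{3} = 6!/(3! x 4!) = C(6,3)/4 = 20/4.

Final answer: C_{3} = 5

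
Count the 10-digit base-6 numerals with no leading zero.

In base 6, the leading digit has 5 choices (1..5); each of the remaining 9 digits has 6 choices.
Total: 5 x 6^9.

Final answer: 50388480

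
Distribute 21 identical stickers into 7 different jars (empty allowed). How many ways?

Stars and bars: C(n+k-1, k-1) = C(27,6).

Final answer: C(27,6) = 296010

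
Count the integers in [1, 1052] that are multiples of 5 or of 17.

Multiples of 5: 210. Multiples of 17: 61. Of both (lcm=85): 12.
By inclusion-exclusion: 210 + 61 - 12.

Final answer: 259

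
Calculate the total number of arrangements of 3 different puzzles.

The number of ways to arrange 3 distinct objects is 3!.

Final answer: 3! = 6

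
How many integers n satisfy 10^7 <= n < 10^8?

These are the integers in [10^7, 10^8), so the count is 10^8 - 10^7 = 9 x 10^7.

Final answer: 90000000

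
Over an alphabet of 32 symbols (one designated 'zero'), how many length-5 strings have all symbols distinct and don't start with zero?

The leading digit has 31 choices (anything but zero); the next has 31 (anything but the first), then 30, and so on, one fewer each time.
Total: 31 x 31 x 30 x 29 x 28.

Final answer: 23409960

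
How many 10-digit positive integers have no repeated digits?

First digit: 9 (not 0). Second: 9 (not first). Third: 8, etc.
Total: 9 x 9 x 8 x 7 x 6 x 5 x 4 x 3 x 2 x 1.

Final answer: 3265920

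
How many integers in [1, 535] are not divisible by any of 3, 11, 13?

|div by 3|=178, |div by 11|=48, |div by 13|=41.
|div by 3&11|=16, |div by 3&13|=13, |div by 11&13|=3, |div by all|=1.
By inclusion-exclusion, divisible by at least one: 178+48+41-16-13-3+1 = 236.
Not divisible by any: 535 - 236.

Final answer: 299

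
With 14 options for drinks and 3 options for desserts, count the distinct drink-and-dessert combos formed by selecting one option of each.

By the multiplication principle: 14 x 3.

Final answer: 42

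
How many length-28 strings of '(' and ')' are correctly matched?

The structures are counted by the Catalan number C_n. Here n = 14 (pairs).
C_n = C(2n,n)/(n+1), so C_{14} = C(28,14)/15 = 40116600/15.

Final answer: C_{14} = 2674440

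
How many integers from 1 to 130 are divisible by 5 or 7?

Multiples of 5: 26. Multiples of 7: 18. Of both (lcm=35): 3.
By inclusion-exclusion: 26 + 18 - 3.

Final answer: 41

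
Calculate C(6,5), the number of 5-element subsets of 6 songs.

C(6,5) = 6!/(5! x (6-5)!).

Final answer: C(6,5) = 6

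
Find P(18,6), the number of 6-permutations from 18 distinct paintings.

P(18,6) = 18!/(18-6)! = 18!/12!.

Final answer: P(18,6) = 13366080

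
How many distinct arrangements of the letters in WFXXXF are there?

Letters (F:2, W:1, X:3). Total letters: 6.
Permutations = 6!/(3! x 2!).

Final answer: 60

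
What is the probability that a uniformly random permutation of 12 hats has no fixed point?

Use the recurrence D(n) = (n-1)(D(n-1) + D(n-2)) with D(0)=1, D(1)=0.
Building up: D(2)=1, D(3)=2, D(4)=9, D(5)=44, D(6)=265, D(7)=1854, D(8)=14833, D(9)=133496, D(10)=1334961, D(11)=14684570, D(12)=176214841.
Total arrangements: 12! = 479001600.
Probability = D(12)/12! = 16019531/43545600.

Final answer: D(12)/12! = 176214841/479001600 = 0.367879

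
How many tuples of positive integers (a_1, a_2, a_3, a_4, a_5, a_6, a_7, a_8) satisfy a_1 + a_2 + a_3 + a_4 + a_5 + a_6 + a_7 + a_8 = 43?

Substitute a'_i = a_i - 1 (so a'_i >= 0). Then sum a'_i = 43 - 8 = 35.
Stars and bars: C(35+8-1, 8-1) = C(42,7).

Final answer: C(42,7) = 26978328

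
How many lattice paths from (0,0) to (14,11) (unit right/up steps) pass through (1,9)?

Paths (0,0)->(1,9): C(10,9) = 10.
Paths (1,9)->(14,11): C(15,2) = 105.
By multiplication principle: 10 x 105.

Final answer: 1050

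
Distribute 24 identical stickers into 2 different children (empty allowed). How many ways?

Stars and bars: C(n+k-1, k-1) = C(25,1).

Final answer: C(25,1) = 25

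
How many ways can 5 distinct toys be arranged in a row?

The number of ways to arrange 5 distinct objects is 5!.

Final answer: 5! = 120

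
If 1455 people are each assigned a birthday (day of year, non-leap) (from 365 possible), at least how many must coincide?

There are 365 possible values for birthday (day of year, non-leap). With 1455 people and 365 categories, by pigeonhole: ceiling(1455/365).

Final answer: 4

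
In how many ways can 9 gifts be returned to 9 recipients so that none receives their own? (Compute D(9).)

Derangements satisfy D(n) = (n-1)(D(n-1) + D(n-2)), starting from D(0)=1, D(1)=0.
D(2) = 1 x (0 + 1) = 1
D(3) = 2 x (1 + 0) = 2
D(4) = 3 x (2 + 1) = 9
D(5) = 4 x (9 + 2) = 44
D(6) = 5 x (44 + 9) = 265
D(7) = 6 x (265 + 44) = 1854
D(8) = 7 x (1854 + 265) = 14833
D(9) = 8 x (D(8) + D(7)) = 8 x (14833 + 1854)

Final answer: D(9) = 133496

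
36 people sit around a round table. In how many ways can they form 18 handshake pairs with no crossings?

This is counted by the nth Catalan number C_n. Here n = 36/2 = 18.
Using C_0 = 1 and C_(k+1) = C_k x 2(2k+1)/(k+2), build up term by term: C_1=1, C_2=2, C_3=5, C_4=14, C_5=42, C_6=132, C_7=429, C_8=1430, C_9=4862, C_10=16796, C_11=58786, C_12=208012, C_13=742900, C_14=2674440, C_15=9694845, C_16=35357670, C_17=129644790, C_18=477638700.

Final answer: C_{18} = 477638700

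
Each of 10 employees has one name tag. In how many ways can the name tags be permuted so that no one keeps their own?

Derangements satisfy D(n) = (n-1)(D(n-1) + D(n-2)), starting from D(0)=1, D(1)=0.
D(2) = 1 x (0 + 1) = 1
D(3) = 2 x (1 + 0) = 2
D(4) = 3 x (2 + 1) = 9
D(5) = 4 x (9 + 2) = 44
D(6) = 5 x (44 + 9) = 265
D(7) = 6 x (265 + 44) = 1854
D(8) = 7 x (1854 + 265) = 14833
D(9) = 8 x (14833 + 1854) = 133496
D(10) = 9 x (D(9) + D(8)) = 9 x (133496 + 14833)

Final answer: D(10) = 1334961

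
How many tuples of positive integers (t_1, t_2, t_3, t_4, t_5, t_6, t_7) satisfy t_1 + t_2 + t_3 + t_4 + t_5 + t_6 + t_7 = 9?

Substitute t'_i = t_i - 1 (so t'_i >= 0). Then sum t'_i = 9 - 7 = 2.
Stars and bars: C(2+7-1, 7-1) = C(8,6).

Final answer: C(8,6) = 28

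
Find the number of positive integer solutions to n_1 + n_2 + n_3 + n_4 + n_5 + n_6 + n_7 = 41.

Substitute n'_i = n_i - 1 (so n'_i >= 0). Then sum n'_i = 41 - 7 = 34.
Stars and bars: C(34+7-1, 7-1) = C(40,6).

Final answer: C(40,6) = 3838380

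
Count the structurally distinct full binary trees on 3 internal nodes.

This is a standard Catalan-number count: the answer is C_n. Here n = 3.
C_n = C(2n,n) - C(2n,n+1), so C_{3} = C(6,3) - C(6,4) = 20 - 15.

Final answer: C_{3} = 5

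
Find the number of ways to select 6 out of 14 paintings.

C(14,6) = 14!/(6! x (14-6)!).

Final answer: C(14,6) = 3003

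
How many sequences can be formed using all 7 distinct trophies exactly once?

The number of ways to arrange 7 distinct objects is 7!.

Final answer: 7! = 5040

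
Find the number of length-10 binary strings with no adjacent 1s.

Let a(n) count valid strings. If the last bit is 0 the prefix is any valid string of length n-1; if it is 1 the string must end in 01 with a valid prefix of length n-2. So a(n) = a(n-1) + a(n-2), a(1)=2, a(2)=3.
Iterating the recurrence: a(1)=2, a(2)=3, a(3)=5, a(4)=8, a(5)=13, a(6)=21, a(7)=34, a(8)=55, a(9)=89, a(10)=144.

Final answer: 144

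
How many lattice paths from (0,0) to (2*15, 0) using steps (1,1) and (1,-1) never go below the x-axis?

Total monotonic paths to (15,15): C(30,15) = 155117520.
Paths that cross above y=x (reflection bijection): C(30,16) = 145422675.
Valid Dyck paths: 155117520 - 145422675.
(Equivalently, C_{15} = C(30,15)/16 = 155117520/16.)

Final answer: C_{15} = 9694845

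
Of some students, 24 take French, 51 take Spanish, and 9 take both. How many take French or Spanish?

|A union B| = |A| + |B| - |A intersect B| = 24 + 51 - 9.

Final answer: 66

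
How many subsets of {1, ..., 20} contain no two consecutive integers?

Let a(n) count such subsets of {1, ..., n}. Either n is excluded (a(n-1) ways) or n is included, forcing n-1 out (a(n-2) ways), so a(n) = a(n-1) + a(n-2) with a(1)=2, a(2)=3.
Building up term by term: a(1)=2, a(2)=3, a(3)=5, a(4)=8, a(5)=13, a(6)=21, a(7)=34, a(8)=55, a(9)=89, a(10)=144, a(11)=233, a(12)=377, a(13)=610, a(14)=987, a(15)=1597, a(16)=2584, a(17)=4181, a(18)=6765, a(19)=10946, a(20)=17711.

Final answer: 17711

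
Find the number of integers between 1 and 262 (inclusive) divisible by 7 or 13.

Multiples of 7: 37. Multiples of 13: 20. Of both (lcm=91): 2.
By inclusion-exclusion: 37 + 20 - 2.

Final answer: 55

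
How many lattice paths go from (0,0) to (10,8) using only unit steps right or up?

Each path has 10 right steps and 8 up steps in some order (18 steps total).
Choose which 8 of the 18 steps are up: C(18,8).

Final answer: C(18,8) = 43758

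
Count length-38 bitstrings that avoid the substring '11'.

A valid string ends in 0 (append to any length-(n-1) valid string) or in 01 (append to any length-(n-2) valid string), so a(n) = a(n-1) + a(n-2) with a(1)=2, a(2)=3.
Iterating the recurrence: a(1)=2, a(2)=3, a(3)=5, a(4)=8, a(5)=13, a(6)=21, a(7)=34, a(8)=55, a(9)=89, a(10)=144, a(11)=233, a(12)=377, a(13)=610, a(14)=987, a(15)=1597, a(16)=2584, a(17)=4181, a(18)=6765, a(19)=10946, a(20)=17711, a(21)=28657, a(22)=46368, a(23)=75025, a(24)=121393, a(25)=196418, a(26)=317811, a(27)=514229, a(28)=832040, a(29)=1346269, a(30)=2178309, a(31)=3524578, a(32)=5702887, a(33)=9227465, a(34)=14930352, a(35)=24157817, a(36)=39088169, a(37)=63245986, a(38)=102334155.

Final answer: 102334155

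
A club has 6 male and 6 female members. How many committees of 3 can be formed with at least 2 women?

Sum over valid woman counts:
C(6,2)C(6,1) = 90
C(6,3)C(6,0) = 20
Total: 90 + 20.

Final answer: 110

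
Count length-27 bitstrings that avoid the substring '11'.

A valid string ends in 0 (append to any length-(n-1) valid string) or in 01 (append to any length-(n-2) valid string), so a(n) = a(n-1) + a(n-2) with a(1)=2, a(2)=3.
Iterating the recurrence: a(1)=2, a(2)=3, a(3)=5, a(4)=8, a(5)=13, a(6)=21, a(7)=34, a(8)=55, a(9)=89, a(10)=144, a(11)=233, a(12)=377, a(13)=610, a(14)=987, a(15)=1597, a(16)=2584, a(17)=4181, a(18)=6765, a(19)=10946, a(20)=17711, a(21)=28657, a(22)=46368, a(23)=75025, a(24)=121393, a(25)=196418, a(26)=317811, a(27)=514229.

Final answer: 514229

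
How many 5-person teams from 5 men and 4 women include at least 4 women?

Sum over valid woman counts:
C(4,4)C(5,1).

Final answer: 5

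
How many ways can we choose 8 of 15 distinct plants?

C(15,8) = 15!/(8! x 7!).

Final answer: \binom{15}{8} = 6435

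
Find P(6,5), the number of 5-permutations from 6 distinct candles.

P(6,5) = 6!/(6-5)! = 6!/1!.

Final answer: P(6,5) = 720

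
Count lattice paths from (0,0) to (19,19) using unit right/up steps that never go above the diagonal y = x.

Total monotonic paths to (19,19): C(38,19) = 35345263800.
Paths that cross above y=x (reflection bijection): C(38,20) = 33578000610.
Valid Dyck paths: 35345263800 - 33578000610.
(Check: C(38,19) - C(38,20) = C(38,19)/20, the Catalan number C_{19}.)

Final answer: C_{19} = 1767263190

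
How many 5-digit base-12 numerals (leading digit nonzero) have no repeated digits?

First digit: 11 (nonzero). Second: 11 (not first). Third: 10, etc.
Total: 11 x 11 x 10 x 9 x 8.

Final answer: 87120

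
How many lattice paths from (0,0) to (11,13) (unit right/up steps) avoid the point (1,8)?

Total paths to (11,13): C(24,13) = 2496144.
Paths through (1,8): C(9,8) x C(15,5) = 27027.
Avoiding (1,8): 2496144 - 27027.

Final answer: 2469117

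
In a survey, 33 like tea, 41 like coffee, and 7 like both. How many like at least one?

|A union B| = |A| + |B| - |A intersect B| = 33 + 41 - 7.

Final answer: 67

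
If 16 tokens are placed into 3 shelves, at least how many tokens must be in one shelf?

By the pigeonhole principle: ceiling(16/3).

Final answer: 6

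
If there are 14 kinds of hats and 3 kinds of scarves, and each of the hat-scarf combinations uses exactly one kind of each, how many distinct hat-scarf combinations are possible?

By the multiplication principle: 14 x 3.

Final answer: 42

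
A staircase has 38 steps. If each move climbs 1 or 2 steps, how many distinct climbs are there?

Let f(n) count the ways. The last step is size 1 or 2, so f(n) = f(n-1) + f(n-2) with f(1)=1, f(2)=2.
Computing successive values: f(1)=1, f(2)=2, f(3)=3, f(4)=5, f(5)=8, f(6)=13, f(7)=21, f(8)=34, f(9)=55, f(10)=89, f(11)=144, f(12)=233, f(13)=377, f(14)=610, f(15)=987, f(16)=1597, f(17)=2584, f(18)=4181, f(19)=6765, f(20)=10946, f(21)=17711, f(22)=28657, f(23)=46368, f(24)=75025, f(25)=121393, f(26)=196418, f(27)=317811, f(28)=514229, f(29)=832040, f(30)=1346269, f(31)=2178309, f(32)=3524578, f(33)=5702887, f(34)=9227465, f(35)=14930352, f(36)=24157817, f(37)=39088169, f(38)=63245986.

Final answer: 63245986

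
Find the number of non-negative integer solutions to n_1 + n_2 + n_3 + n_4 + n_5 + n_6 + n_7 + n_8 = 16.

Stars and bars with 16 stars and 7 bars:
C(16+8-1, 8-1) = C(23,7).

Final answer: C(23,7) = 245157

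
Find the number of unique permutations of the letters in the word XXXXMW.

Letters (M:1, W:1, X:4). Total letters: 6.
Permutations = 6!/(4!).

Final answer: 30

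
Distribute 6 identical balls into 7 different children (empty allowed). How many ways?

Stars and bars: C(n+k-1, k-1) = C(12,6).

Final answer: C(12,6) = 924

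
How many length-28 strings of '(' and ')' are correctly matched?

The structures are counted by the Catalan number C_n. Here n = 14 (pairs).
C_n = C(2n,n)/(n+1), so C_{14} = C(28,14)/15 = 40116600/15.

Final answer: C_{14} = 2674440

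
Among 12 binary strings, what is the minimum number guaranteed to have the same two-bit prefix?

There are 4 possible values for two-bit prefix. With 12 binary strings and 4 categories, by pigeonhole: ceiling(12/4).

Final answer: 3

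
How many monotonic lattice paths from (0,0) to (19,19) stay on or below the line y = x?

Total monotonic paths to (19,19): C(38,19) = 35345263800.
A path is bad iff it touches y = x + 1; reflecting its initial segment maps bad paths bijectively onto all paths to (18,20), of which there are C(38,20) = 33578000610.
Valid Dyck paths: 35345263800 - 33578000610.
(This is the Catalan number C_{19}.)

Final answer: C_{19} = 1767263190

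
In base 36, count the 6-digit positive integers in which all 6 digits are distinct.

First digit: 35 (nonzero). Second: 35 (not first). Third: 34, etc.
Total: 35 x 35 x 34 x 33 x 32 x 31.

Final answer: 1363454400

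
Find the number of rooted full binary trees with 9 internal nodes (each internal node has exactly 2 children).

This is counted by the nth Catalan number C_n. Here n = 9.
C_n = (2n)!/(n!(n+1)!), so C_{9} = 18!/(9! x 10!) = C(18,9)/10 = 48620/10.

Final answer: C_{9} = 4862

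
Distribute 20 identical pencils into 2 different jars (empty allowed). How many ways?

Stars and bars: C(n+k-1, k-1) = C(21,1).

Final answer: C(21,1) = 21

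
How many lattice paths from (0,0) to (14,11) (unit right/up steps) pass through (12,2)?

Paths (0,0)->(12,2): C(14,2) = 91.
Paths (12,2)->(14,11): C(11,9) = 55.
By multiplication principle: 91 x 55.

Final answer: 5005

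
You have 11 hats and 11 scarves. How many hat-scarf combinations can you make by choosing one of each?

By the multiplication principle: 11 x 11.

Final answer: 121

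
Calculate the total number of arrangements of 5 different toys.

The number of ways to arrange 5 distinct objects is 5!.

Final answer: 5! = 120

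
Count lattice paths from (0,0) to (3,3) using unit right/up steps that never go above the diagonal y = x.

Total monotonic paths to (3,3): C(6,3) = 20.
By the reflection principle, paths that go above the diagonal number C(6,4) = 15.
Valid Dyck paths: 20 - 15.
(This is the Catalan number C_{3}.)

Final answer: C_{3} = 5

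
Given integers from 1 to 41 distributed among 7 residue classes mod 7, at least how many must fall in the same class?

By pigeonhole with 41 objects and 7 categories: ceiling(41/7).

Final answer: 6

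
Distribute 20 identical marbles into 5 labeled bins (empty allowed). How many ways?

Stars and bars: C(n+k-1, k-1) = C(24,4).

Final answer: C(24,4) = 10626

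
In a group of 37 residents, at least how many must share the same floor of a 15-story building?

There are 15 possible values for floor of a 15-story building. With 37 residents and 15 categories, by pigeonhole: ceiling(37/15).

Final answer: 3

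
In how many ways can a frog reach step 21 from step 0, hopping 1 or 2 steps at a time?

Let f(n) count the ways. The last step is size 1 or 2, so f(n) = f(n-1) + f(n-2) with f(1)=1, f(2)=2.
Iterating the recurrence: f(1)=1, f(2)=2, f(3)=3, f(4)=5, f(5)=8, f(6)=13, f(7)=21, f(8)=34, f(9)=55, f(10)=89, f(11)=144, f(12)=233, f(13)=377, f(14)=610, f(15)=987, f(16)=1597, f(17)=2584, f(18)=4181, f(19)=6765, f(20)=10946, f(21)=17711.

Final answer: 17711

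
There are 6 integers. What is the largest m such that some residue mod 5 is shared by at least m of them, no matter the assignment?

There are 5 possible values for residue mod 5. With 6 integers and 5 categories, by pigeonhole: ceiling(6/5).

Final answer: 2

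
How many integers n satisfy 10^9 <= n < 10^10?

The leading digit cannot be 0 (9 options); the other 9 digits can be anything (10 options each).
Total: 9 x 10^9.

Final answer: 9000000000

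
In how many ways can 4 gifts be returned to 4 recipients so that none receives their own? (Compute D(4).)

Use the recurrence D(n) = (n-1)(D(n-1) + D(n-2)) with D(0)=1, D(1)=0.
D(2) = 1 x (0 + 1) = 1
D(3) = 2 x (1 + 0) = 2
D(4) = 3 x (D(3) + D(2)) = 3 x (2 + 1)

Final answer: D(4) = 9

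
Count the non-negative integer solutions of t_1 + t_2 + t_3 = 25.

Stars and bars with 25 stars and 2 bars:
C(25+3-1, 3-1) = C(27,2).

Final answer: C(27,2) = 351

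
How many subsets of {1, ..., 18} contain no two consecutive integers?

Condition on whether n belongs to the subset: if not, any valid subset of {1, ..., n-1} works (a(n-1)); if so, n-1 is excluded and the rest is a valid subset of {1, ..., n-2} (a(n-2)). Hence a(n) = a(n-1) + a(n-2), a(1)=2, a(2)=3.
Computing successive values: a(1)=2, a(2)=3, a(3)=5, a(4)=8, a(5)=13, a(6)=21, a(7)=34, a(8)=55, a(9)=89, a(10)=144, a(11)=233, a(12)=377, a(13)=610, a(14)=987, a(15)=1597, a(16)=2584, a(17)=4181, a(18)=6765.

Final answer: 6765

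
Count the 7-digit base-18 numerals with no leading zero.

These are the integers in [18^6, 18^7), so the count is 18^7 - 18^6 = 17 x 18^6.

Final answer: 578207808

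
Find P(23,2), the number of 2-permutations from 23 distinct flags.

P(23,2) = 23!/(23-2)! = 23!/21!.

Final answer: P(23,2) = 506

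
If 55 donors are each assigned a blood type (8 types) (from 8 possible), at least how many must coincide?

There are 8 possible values for blood type (8 types). With 55 donors and 8 categories, by pigeonhole: ceiling(55/8).

Final answer: 7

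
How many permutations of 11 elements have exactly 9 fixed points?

Choose which 9 elements are fixed: C(11,9) = 55.
Derange the remaining 2 using D(j) = (j-1)(D(j-1) + D(j-2)), D(0)=1, D(1)=0: D(2)=1.
Total: 55 x 1.

Final answer: C(11,9) D(2) = 55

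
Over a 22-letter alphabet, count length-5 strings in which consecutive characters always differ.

Let g(n) count such strings. g(1) = 22, and each valid string of length n-1 extends in 21 ways (any symbol but the last), so g(n) = 21 g(n-1).
Total: g(5) = 22 x 21^4.

Final answer: 22 x 21^{4} = 4278582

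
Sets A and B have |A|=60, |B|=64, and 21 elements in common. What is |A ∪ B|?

|A union B| = |A| + |B| - |A intersect B| = 60 + 64 - 21.

Final answer: 103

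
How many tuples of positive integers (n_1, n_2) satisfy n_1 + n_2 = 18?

Substitute n'_i = n_i - 1 (so n'_i >= 0). Then sum n'_i = 18 - 2 = 16.
Stars and bars: C(16+2-1, 2-1) = C(17,1).

Final answer: C(17,1) = 17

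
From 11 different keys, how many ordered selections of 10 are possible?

P(11,10) = 11!/(11-10)! = 11!/1!.

Final answer: P(11,10) = 39916800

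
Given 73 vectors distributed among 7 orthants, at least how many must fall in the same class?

By pigeonhole with 73 objects and 7 categories: ceiling(73/7).

Final answer: 11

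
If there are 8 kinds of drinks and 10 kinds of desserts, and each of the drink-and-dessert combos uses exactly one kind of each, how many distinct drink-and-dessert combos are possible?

By the multiplication principle: 8 x 10.

Final answer: 80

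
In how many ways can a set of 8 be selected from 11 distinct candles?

C(11,8) = 11!/(8! x 3!).

Final answer: \binom{11}{8} = 165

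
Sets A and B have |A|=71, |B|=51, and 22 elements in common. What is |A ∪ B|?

|A union B| = |A| + |B| - |A intersect B| = 71 + 51 - 22.

Final answer: 100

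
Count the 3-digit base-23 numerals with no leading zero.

In base 23, the leading digit has 22 choices (1..22); each of the remaining 2 digits has 23 choices.
Total: 22 x 23^2.

Final answer: 11638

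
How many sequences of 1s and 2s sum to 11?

Let f(n) be the number of climbs. Removing the last move (1 or 2 steps) gives f(n) = f(n-1) + f(n-2); base cases f(1)=1, f(2)=2.
Building up term by term: f(1)=1, f(2)=2, f(3)=3, f(4)=5, f(5)=8, f(6)=13, f(7)=21, f(8)=34, f(9)=55, f(10)=89, f(11)=144.

Final answer: 144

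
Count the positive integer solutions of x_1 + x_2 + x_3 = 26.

Substitute x'_i = x_i - 1 (so x'_i >= 0). Then sum x'_i = 26 - 3 = 23.
Stars and bars: C(23+3-1, 3-1) = C(25,2).

Final answer: C(25,2) = 300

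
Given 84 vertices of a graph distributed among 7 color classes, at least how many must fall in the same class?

By pigeonhole with 84 objects and 7 categories: ceiling(84/7).

Final answer: 12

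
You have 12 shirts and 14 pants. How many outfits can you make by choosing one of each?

By the multiplication principle: 12 x 14.

Final answer: 168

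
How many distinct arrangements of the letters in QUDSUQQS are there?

Letters (D:1, Q:3, S:2, U:2). Total letters: 8.
Permutations = 8!/(3! x 2! x 2!).

Final answer: 1680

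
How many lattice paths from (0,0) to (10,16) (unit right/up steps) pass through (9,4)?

Paths (0,0)->(9,4): C(13,4) = 715.
Paths (9,4)->(10,16): C(13,12) = 13.
By multiplication principle: 715 x 13.

Final answer: 9295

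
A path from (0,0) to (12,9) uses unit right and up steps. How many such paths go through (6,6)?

Paths (0,0)->(6,6): C(12,6) = 924.
Paths (6,6)->(12,9): C(9,3) = 84.
By multiplication principle: 924 x 84.

Final answer: 77616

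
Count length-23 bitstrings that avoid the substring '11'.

A valid string ends in 0 (append to any length-(n-1) valid string) or in 01 (append to any length-(n-2) valid string), so a(n) = a(n-1) + a(n-2) with a(1)=2, a(2)=3.
Building up term by term: a(1)=2, a(2)=3, a(3)=5, a(4)=8, a(5)=13, a(6)=21, a(7)=34, a(8)=55, a(9)=89, a(10)=144, a(11)=233, a(12)=377, a(13)=610, a(14)=987, a(15)=1597, a(16)=2584, a(17)=4181, a(18)=6765, a(19)=10946, a(20)=17711, a(21)=28657, a(22)=46368, a(23)=75025.

Final answer: 75025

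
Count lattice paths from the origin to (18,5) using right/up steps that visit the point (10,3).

Paths (0,0)->(10,3): C(13,3) = 286.
Paths (10,3)->(18,5): C(10,2) = 45.
By multiplication principle: 286 x 45.

Final answer: 12870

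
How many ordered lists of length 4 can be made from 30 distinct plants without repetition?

P(30,4) = 30!/(30-4)! = 30!/26!.

Final answer: P(30,4) = 657720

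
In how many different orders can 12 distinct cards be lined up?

The number of ways to arrange 12 distinct objects is 12!.

Final answer: 12! = 479001600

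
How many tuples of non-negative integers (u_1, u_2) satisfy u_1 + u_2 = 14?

Stars and bars with 14 stars and 1 bars:
C(14+2-1, 2-1) = C(15,1).

Final answer: C(15,1) = 15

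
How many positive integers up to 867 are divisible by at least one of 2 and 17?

Multiples of 2: 433. Multiples of 17: 51. Of both (lcm=34): 25.
By inclusion-exclusion: 433 + 51 - 25.

Final answer: 459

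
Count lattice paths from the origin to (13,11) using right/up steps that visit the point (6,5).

Paths (0,0)->(6,5): C(11,5) = 462.
Paths (6,5)->(13,11): C(13,6) = 1716.
By multiplication principle: 462 x 1716.

Final answer: 792792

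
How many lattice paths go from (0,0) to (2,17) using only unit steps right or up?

Each path has 2 right steps and 17 up steps in some order (19 steps total).
Choose which 17 of the 19 steps are up: C(19,17).

Final answer: C(19,17) = 171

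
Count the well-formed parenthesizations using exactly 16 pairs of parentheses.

This is a standard Catalan-number count: the answer is C_n. Here n = 16 (pairs).
C_n = C(2n,n) - C(2n,n+1), so C_{16} = C(32,16) - C(32,17) = 601080390 - 565722720.

Final answer: C_{16} = 35357670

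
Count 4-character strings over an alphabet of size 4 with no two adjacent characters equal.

Let g(n) count such strings. g(1) = 4, and each valid string of length n-1 extends in 3 ways (any symbol but the last), so g(n) = 3 g(n-1).
Total: g(4) = 4 x 3^3.

Final answer: 4 x 3^{3} = 108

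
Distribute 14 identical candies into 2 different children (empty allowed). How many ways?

Stars and bars: C(n+k-1, k-1) = C(15,1).

Final answer: C(15,1) = 15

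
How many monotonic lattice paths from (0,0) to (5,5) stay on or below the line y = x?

Total monotonic paths to (5,5): C(10,5) = 252.
Paths that cross above y=x (reflection bijection): C(10,6) = 210.
Valid Dyck paths: 252 - 210.
(Equivalently, C_{5} = C(10,5)/6 = 252/6.)

Final answer: C_{5} = 42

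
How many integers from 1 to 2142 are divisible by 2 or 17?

Multiples of 2: 1071. Multiples of 17: 126. Of both (lcm=34): 63.
By inclusion-exclusion: 1071 + 126 - 63.

Final answer: 1134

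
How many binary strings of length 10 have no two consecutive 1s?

Let a(n) count valid strings. If the last bit is 0 the prefix is any valid string of length n-1; if it is 1 the string must end in 01 with a valid prefix of length n-2. So a(n) = a(n-1) + a(n-2), a(1)=2, a(2)=3.
Computing successive values: a(1)=2, a(2)=3, a(3)=5, a(4)=8, a(5)=13, a(6)=21, a(7)=34, a(8)=55, a(9)=89, a(10)=144.

Final answer: 144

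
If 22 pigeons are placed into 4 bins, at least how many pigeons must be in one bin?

By the pigeonhole principle: ceiling(22/4).

Final answer: 6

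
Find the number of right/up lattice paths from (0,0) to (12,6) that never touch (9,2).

Total paths to (12,6): C(18,6) = 18564.
Paths through (9,2): C(11,2) x C(7,4) = 1925.
Avoiding (9,2): 18564 - 1925.

Final answer: 16639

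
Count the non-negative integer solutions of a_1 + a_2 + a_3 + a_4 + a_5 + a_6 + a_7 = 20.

Stars and bars with 20 stars and 6 bars:
C(20+7-1, 7-1) = C(26,6).

Final answer: C(26,6) = 230230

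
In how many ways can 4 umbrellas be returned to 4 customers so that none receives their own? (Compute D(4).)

Use the recurrence D(n) = (n-1)(D(n-1) + D(n-2)) with D(0)=1, D(1)=0.
D(2) = 1 x (0 + 1) = 1
D(3) = 2 x (1 + 0) = 2
D(4) = 3 x (D(3) + D(2)) = 3 x (2 + 1)

Final answer: D(4) = 9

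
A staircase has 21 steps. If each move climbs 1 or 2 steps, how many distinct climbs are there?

Condition on the final move: it is a 1-step (f(n-1) ways to get there) or a 2-step (f(n-2) ways), so f(n) = f(n-1) + f(n-2), with f(1)=1, f(2)=2.
Iterating the recurrence: f(1)=1, f(2)=2, f(3)=3, f(4)=5, f(5)=8, f(6)=13, f(7)=21, f(8)=34, f(9)=55, f(10)=89, f(11)=144, f(12)=233, f(13)=377, f(14)=610, f(15)=987, f(16)=1597, f(17)=2584, f(18)=4181, f(19)=6765, f(20)=10946, f(21)=17711.

Final answer: 17711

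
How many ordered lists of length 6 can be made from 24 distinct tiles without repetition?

P(24,6) = 24!/(24-6)! = 24!/18!.

Final answer: P(24,6) = 96909120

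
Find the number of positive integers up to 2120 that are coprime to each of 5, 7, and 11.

|div by 5|=424, |div by 7|=302, |div by 11|=192.
|div by 5&7|=60, |div by 5&11|=38, |div by 7&11|=27, |div by all|=5.
By inclusion-exclusion, divisible by at least one: 424+302+192-60-38-27+5 = 798.
Not divisible by any: 2120 - 798.

Final answer: 1322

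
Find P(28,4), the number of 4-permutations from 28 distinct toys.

P(28,4) = 28!/(28-4)! = 28!/24!.

Final answer: P(28,4) = 491400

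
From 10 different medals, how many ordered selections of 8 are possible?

P(10,8) = 10!/(10-8)! = 10!/2!.

Final answer: P(10,8) = 1814400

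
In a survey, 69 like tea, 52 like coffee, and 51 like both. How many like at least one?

|A union B| = |A| + |B| - |A intersect B| = 69 + 52 - 51.

Final answer: 70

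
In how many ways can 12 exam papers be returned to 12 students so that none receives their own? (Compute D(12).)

Use the recurrence D(n) = (n-1)(D(n-1) + D(n-2)) with D(0)=1, D(1)=0.
D(2) = 1 x (0 + 1) = 1
D(3) = 2 x (1 + 0) = 2
D(4) = 3 x (2 + 1) = 9
D(5) = 4 x (9 + 2) = 44
D(6) = 5 x (44 + 9) = 265
D(7) = 6 x (265 + 44) = 1854
D(8) = 7 x (1854 + 265) = 14833
D(9) = 8 x (14833 + 1854) = 133496
D(10) = 9 x (133496 + 14833) = 1334961
D(11) = 10 x (1334961 + 133496) = 14684570
D(12) = 11 x (D(11) + D(10)) = 11 x (14684570 + 1334961)

Final answer: D(12) = 176214841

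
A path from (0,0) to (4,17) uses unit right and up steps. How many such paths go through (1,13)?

Paths (0,0)->(1,13): C(14,13) = 14.
Paths (1,13)->(4,17): C(7,4) = 35.
By multiplication principle: 14 x 35.

Final answer: 490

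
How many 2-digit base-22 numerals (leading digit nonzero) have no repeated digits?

First digit: 21 (nonzero). Second: 21 (not first). Third: 20, etc.
Total: 21 x 21.

Final answer: 441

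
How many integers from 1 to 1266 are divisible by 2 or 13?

Multiples of 2: 633. Multiples of 13: 97. Of both (lcm=26): 48.
By inclusion-exclusion: 633 + 97 - 48.

Final answer: 682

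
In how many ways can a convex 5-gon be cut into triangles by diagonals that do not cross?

The structures are counted by the Catalan number C_n. Here n = 5 - 2 = 3.
C_n = C(2n,n)/(n+1), so C_{3} = C(6,3)/4 = 20/4.

Final answer: C_{3} = 5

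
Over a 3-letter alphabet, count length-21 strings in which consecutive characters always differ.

Let g(n) count such strings. g(1) = 3, and each valid string of length n-1 extends in 2 ways (any symbol but the last), so g(n) = 2 g(n-1).
Total: g(21) = 3 x 2^20.

Final answer: 3 x 2^{20} = 3145728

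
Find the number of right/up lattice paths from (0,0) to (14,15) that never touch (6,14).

Total paths to (14,15): C(29,15) = 77558760.
Paths through (6,14): C(20,14) x C(9,1) = 348840.
Avoiding (6,14): 77558760 - 348840.

Final answer: 77209920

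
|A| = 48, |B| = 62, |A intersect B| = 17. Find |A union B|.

|A union B| = |A| + |B| - |A intersect B| = 48 + 62 - 17.

Final answer: 93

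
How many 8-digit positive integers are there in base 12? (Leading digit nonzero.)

In base 12, the leading digit has 11 choices (1..11); each of the remaining 7 digits has 12 choices.
Total: 11 x 12^7.

Final answer: 394149888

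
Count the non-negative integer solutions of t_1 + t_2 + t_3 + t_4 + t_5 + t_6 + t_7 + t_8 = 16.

Stars and bars with 16 stars and 7 bars:
C(16+8-1, 8-1) = C(23,7).

Final answer: C(23,7) = 245157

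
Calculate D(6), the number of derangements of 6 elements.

Use the recurrence D(n) = (n-1)(D(n-1) + D(n-2)) with D(0)=1, D(1)=0.
D(2) = 1 x (0 + 1) = 1
D(3) = 2 x (1 + 0) = 2
D(4) = 3 x (2 + 1) = 9
D(5) = 4 x (9 + 2) = 44
D(6) = 5 x (D(5) + D(4)) = 5 x (44 + 9)

Final answer: D(6) = 265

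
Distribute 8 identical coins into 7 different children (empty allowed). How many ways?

Stars and bars: C(n+k-1, k-1) = C(14,6).

Final answer: C(14,6) = 3003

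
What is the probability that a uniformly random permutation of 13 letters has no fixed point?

D(n) = (n-1)(D(n-1) + D(n-2)), D(0)=1, D(1)=0.
Building up: D(2)=1, D(3)=2, D(4)=9, D(5)=44, D(6)=265, D(7)=1854, D(8)=14833, D(9)=133496, D(10)=1334961, D(11)=14684570, D(12)=176214841, D(13)=2290792932.
Total arrangements: 13! = 6227020800.
Probability = D(13)/13! = 63633137/172972800.

Final answer: D(13)/13! = 2290792932/6227020800 = 0.367879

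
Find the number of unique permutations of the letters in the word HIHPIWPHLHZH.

Letters (H:5, I:2, L:1, P:2, W:1, Z:1). Total letters: 12.
Permutations = 12!/(5! x 2! x 2!).

Final answer: 997920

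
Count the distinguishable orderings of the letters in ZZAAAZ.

Letters (A:3, Z:3). Total letters: 6.
Permutations = 6!/(3! x 3!).

Final answer: 20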